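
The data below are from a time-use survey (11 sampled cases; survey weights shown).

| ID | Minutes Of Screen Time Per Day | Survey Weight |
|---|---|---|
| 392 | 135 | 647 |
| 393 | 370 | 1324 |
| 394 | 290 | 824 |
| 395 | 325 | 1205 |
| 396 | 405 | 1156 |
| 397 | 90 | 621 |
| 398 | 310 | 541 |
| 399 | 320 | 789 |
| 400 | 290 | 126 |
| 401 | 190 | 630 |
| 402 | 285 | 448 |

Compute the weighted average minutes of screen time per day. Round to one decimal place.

293.1

Weighted sum = 135×647 + 370×1324 + 290×824 + 325×1205 + 405×1156 + 90×621 + 310×541 + 320×789 + 290×126 + 190×630 + 285×448
  = 87345 + 489880 + 238960 + 391625 + 468180 + 55890 + 167710 + 252480 + 36540 + 119700 + 127680 = 2435990
Sum of weights = 647 + 1324 + 824 + 1205 + 1156 + 621 + 541 + 789 + 126 + 630 + 448 = 8311
Weighted mean = 2435990 / 8311 = 293.10432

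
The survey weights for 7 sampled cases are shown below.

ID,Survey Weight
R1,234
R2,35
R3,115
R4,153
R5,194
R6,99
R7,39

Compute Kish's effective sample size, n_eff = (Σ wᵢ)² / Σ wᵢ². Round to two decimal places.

5.33

Σ wᵢ = 234 + 35 + 115 + 153 + 194 + 99 + 39 = 869
Σ wᵢ² = 54756 + 1225 + 13225 + 23409 + 37636 + 9801 + 1521 = 141573
n_eff = 869² / 141573 = 755161 / 141573 = 5.334075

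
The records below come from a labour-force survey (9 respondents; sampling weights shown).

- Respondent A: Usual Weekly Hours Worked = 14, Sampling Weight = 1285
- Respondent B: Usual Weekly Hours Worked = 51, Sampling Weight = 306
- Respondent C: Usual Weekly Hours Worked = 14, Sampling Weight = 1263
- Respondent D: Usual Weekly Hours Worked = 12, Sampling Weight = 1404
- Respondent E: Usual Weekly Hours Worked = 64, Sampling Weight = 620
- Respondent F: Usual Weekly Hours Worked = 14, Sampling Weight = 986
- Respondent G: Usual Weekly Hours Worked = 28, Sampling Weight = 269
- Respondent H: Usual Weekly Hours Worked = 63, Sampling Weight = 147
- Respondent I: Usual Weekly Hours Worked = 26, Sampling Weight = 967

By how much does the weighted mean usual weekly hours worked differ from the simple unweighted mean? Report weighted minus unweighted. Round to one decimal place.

-9.2

Unweighted sum = 14 + 51 + 14 + 12 + 64 + 14 + 28 + 63 + 26 = 286
Unweighted mean = 286 / 9 = 31.777778
Weighted sum = 14×1285 + 51×306 + 14×1263 + 12×1404 + 64×620 + 14×986 + 28×269 + 63×147 + 26×967
  = 17990 + 15606 + 17682 + 16848 + 39680 + 13804 + 7532 + 9261 + 25142 = 163545
Sum of weights = 1285 + 306 + 1263 + 1404 + 620 + 986 + 269 + 147 + 967 = 7247
Weighted mean = 163545 / 7247 = 22.567269
Difference (weighted minus unweighted) = -9.2105086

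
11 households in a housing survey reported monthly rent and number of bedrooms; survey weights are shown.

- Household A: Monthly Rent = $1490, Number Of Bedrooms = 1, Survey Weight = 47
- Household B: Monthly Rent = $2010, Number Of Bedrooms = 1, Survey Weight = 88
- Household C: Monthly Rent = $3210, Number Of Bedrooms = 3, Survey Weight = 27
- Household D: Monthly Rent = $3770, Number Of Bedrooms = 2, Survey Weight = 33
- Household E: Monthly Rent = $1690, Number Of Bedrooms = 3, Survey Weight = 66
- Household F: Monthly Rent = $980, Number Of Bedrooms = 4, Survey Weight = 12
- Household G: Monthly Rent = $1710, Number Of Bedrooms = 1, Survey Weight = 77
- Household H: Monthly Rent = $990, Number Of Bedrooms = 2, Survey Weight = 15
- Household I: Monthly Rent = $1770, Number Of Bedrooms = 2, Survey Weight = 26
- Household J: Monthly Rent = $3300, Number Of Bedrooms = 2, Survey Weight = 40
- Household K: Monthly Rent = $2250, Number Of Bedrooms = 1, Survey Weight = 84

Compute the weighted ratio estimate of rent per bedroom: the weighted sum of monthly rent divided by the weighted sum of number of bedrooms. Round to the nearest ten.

1290

Σ wᵢ·y = 1490×47 + 2010×88 + 3210×27 + 3770×33 + 1690×66 + 980×12 + 1710×77 + 990×15 + 1770×26 + 3300×40 + 2250×84
  = 70030 + 176880 + 86670 + 124410 + 111540 + 11760 + 131670 + 14850 + 46020 + 132000 + 189000 = 1094830
Σ wᵢ·x = 1×47 + 1×88 + 3×27 + 2×33 + 3×66 + 4×12 + 1×77 + 2×15 + 2×26 + 2×40 + 1×84
  = 47 + 88 + 81 + 66 + 198 + 48 + 77 + 30 + 52 + 80 + 84 = 851
Ratio = 1094830 / 851 = 1286.5217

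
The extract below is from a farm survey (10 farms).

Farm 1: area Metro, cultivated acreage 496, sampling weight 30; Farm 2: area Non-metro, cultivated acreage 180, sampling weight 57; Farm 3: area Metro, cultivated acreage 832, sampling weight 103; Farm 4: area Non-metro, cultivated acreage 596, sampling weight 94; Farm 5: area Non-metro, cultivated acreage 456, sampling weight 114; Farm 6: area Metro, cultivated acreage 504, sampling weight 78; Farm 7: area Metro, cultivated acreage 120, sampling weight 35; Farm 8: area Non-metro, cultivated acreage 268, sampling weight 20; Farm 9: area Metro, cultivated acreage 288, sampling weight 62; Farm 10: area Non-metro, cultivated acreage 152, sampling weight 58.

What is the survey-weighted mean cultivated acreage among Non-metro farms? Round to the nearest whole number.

386

Non-metro rows: 2, 4, 5, 8, 10
Weighted sum = 180×57 + 596×94 + 456×114 + 268×20 + 152×58
  = 10260 + 56024 + 51984 + 5360 + 8816 = 132444
Sum of weights = 343
Weighted mean = 132444 / 343 = 386.13411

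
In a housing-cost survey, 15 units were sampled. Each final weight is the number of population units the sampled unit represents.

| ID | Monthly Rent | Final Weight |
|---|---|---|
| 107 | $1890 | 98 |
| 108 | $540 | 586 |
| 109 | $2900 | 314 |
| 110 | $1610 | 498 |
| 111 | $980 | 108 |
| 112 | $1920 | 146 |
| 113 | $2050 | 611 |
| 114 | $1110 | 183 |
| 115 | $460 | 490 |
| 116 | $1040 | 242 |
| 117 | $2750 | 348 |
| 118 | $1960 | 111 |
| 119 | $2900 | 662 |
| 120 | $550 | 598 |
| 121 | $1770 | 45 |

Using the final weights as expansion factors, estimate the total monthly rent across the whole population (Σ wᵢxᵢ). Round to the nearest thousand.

Weighted total = 8035870

8036000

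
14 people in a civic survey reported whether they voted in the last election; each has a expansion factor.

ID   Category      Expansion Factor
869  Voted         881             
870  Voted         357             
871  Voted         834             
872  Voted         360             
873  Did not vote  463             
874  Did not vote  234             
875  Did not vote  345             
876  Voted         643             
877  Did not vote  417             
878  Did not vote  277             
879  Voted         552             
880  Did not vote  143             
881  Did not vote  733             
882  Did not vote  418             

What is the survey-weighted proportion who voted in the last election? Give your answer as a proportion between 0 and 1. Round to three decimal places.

Sum of weights for 'Voted' = 881 + 357 + 834 + 360 + 643 + 552 = 3627
Total weight = 6657
Weighted proportion = 3627 / 6657 = 0.54484002

0.545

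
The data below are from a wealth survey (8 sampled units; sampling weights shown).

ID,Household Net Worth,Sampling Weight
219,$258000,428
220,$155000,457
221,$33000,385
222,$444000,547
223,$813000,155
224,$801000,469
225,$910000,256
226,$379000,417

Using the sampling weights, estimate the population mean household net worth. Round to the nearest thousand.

Weighted sum = 258000×428 + 155000×457 + 33000×385 + 444000×547 + 813000×155 + 801000×469 + 910000×256 + 379000×417
  = 110424000 + 70835000 + 12705000 + 242868000 + 126015000 + 375669000 + 232960000 + 158043000 = 1329519000
Sum of weights = 428 + 457 + 385 + 547 + 155 + 469 + 256 + 417 = 3114
Weighted mean = 1329519000 / 3114 = 426948.94

427000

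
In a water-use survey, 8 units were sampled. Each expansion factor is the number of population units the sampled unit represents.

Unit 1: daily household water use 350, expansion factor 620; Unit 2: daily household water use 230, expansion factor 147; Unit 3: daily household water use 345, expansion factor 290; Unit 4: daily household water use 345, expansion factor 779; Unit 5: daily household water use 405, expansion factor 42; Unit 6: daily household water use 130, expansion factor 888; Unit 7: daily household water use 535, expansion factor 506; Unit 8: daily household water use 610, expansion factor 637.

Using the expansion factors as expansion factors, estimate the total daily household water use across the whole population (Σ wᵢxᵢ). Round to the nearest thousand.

Weighted total = 350×620 + 230×147 + 345×290 + 345×779 + 405×42 + 130×888 + 535×506 + 610×637
  = 217000 + 33810 + 100050 + 268755 + 17010 + 115440 + 270710 + 388570 = 1411345

1411000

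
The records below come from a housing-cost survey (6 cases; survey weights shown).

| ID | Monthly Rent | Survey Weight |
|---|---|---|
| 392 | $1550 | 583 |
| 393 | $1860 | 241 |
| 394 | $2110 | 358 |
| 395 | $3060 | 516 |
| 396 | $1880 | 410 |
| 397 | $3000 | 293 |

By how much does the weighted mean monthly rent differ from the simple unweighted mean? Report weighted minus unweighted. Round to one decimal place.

-20.9

Unweighted sum = 13460
Unweighted mean = 13460 / 6 = 2243.3333
Weighted sum = 1550×583 + 1860×241 + 2110×358 + 3060×516 + 1880×410 + 3000×293
  = 903650 + 448260 + 755380 + 1578960 + 770800 + 879000 = 5336050
Sum of weights = 2401
Weighted mean = 5336050 / 2401 = 2222.4282
Difference (weighted minus unweighted) = -20.905178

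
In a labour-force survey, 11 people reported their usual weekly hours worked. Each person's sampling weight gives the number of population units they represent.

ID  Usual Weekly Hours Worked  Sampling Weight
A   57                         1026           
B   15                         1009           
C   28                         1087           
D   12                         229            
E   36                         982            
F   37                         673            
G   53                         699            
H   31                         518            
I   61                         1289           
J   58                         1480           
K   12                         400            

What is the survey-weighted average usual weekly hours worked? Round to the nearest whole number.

41

Weighted sum = 57×1026 + 15×1009 + 28×1087 + 12×229 + 36×982 + 37×673 + 53×699 + 31×518 + 61×1289 + 58×1480 + 12×400
  = 389428
Sum of weights = 1026 + 1009 + 1087 + 229 + 982 + 673 + 699 + 518 + 1289 + 1480 + 400 = 9392
Weighted mean = 389428 / 9392 = 41.463799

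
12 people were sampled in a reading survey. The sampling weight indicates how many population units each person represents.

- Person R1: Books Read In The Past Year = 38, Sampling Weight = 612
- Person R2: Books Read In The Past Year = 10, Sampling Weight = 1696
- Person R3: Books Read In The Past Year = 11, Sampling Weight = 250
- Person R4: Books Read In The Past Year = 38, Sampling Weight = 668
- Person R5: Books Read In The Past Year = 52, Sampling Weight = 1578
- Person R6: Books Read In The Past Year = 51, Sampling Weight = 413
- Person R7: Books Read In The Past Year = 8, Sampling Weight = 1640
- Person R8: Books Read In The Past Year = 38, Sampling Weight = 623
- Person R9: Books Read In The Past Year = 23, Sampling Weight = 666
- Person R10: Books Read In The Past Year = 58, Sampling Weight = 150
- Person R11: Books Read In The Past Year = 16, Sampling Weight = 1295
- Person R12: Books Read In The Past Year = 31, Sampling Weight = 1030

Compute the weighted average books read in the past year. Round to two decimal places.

Weighted sum = 38×612 + 10×1696 + 11×250 + 38×668 + 52×1578 + 51×413 + 8×1640 + 38×623 + 23×666 + 58×150 + 16×1295 + 31×1030
  = 23256 + 16960 + 2750 + 25384 + 82056 + 21063 + 13120 + 23674 + 15318 + 8700 + 20720 + 31930 = 284931
Sum of weights = 612 + 1696 + 250 + 668 + 1578 + 413 + 1640 + 623 + 666 + 150 + 1295 + 1030 = 10621
Weighted mean = 284931 / 10621 = 26.827135

26.83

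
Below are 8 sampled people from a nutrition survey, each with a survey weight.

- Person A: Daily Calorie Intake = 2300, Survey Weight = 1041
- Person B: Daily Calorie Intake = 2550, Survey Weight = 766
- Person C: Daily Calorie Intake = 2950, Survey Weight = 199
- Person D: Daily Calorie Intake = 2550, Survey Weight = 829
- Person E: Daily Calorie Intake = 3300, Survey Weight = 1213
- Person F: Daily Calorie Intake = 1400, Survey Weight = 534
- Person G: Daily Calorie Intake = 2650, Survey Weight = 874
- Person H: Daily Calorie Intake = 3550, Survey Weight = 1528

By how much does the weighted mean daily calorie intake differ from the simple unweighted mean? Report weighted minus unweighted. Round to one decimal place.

141.5

Unweighted sum = 2300 + 2550 + 2950 + 2550 + 3300 + 1400 + 2650 + 3550 = 21250
Unweighted mean = 21250 / 8 = 2656.25
Weighted sum = 2300×1041 + 2550×766 + 2950×199 + 2550×829 + 3300×1213 + 1400×534 + 2650×874 + 3550×1528
  = 2394300 + 1953300 + 587050 + 2113950 + 4002900 + 747600 + 2316100 + 5424400 = 19539600
Sum of weights = 1041 + 766 + 199 + 829 + 1213 + 534 + 874 + 1528 = 6984
Weighted mean = 19539600 / 6984 = 2797.7663
Difference (weighted minus unweighted) = 141.51632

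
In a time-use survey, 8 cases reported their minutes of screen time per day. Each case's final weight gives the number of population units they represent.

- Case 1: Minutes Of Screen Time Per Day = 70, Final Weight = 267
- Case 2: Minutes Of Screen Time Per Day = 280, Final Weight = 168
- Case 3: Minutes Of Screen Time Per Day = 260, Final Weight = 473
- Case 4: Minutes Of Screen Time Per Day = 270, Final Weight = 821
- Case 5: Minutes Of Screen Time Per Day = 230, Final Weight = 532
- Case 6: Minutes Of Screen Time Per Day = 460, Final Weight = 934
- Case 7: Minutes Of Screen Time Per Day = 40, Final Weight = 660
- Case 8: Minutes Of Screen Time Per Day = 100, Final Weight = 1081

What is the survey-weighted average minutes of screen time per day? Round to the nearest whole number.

222

Weighted sum = 70×267 + 280×168 + 260×473 + 270×821 + 230×532 + 460×934 + 40×660 + 100×1081
  = 18690 + 47040 + 122980 + 221670 + 122360 + 429640 + 26400 + 108100 = 1096880
Sum of weights = 267 + 168 + 473 + 821 + 532 + 934 + 660 + 1081 = 4936
Weighted mean = 1096880 / 4936 = 222.22042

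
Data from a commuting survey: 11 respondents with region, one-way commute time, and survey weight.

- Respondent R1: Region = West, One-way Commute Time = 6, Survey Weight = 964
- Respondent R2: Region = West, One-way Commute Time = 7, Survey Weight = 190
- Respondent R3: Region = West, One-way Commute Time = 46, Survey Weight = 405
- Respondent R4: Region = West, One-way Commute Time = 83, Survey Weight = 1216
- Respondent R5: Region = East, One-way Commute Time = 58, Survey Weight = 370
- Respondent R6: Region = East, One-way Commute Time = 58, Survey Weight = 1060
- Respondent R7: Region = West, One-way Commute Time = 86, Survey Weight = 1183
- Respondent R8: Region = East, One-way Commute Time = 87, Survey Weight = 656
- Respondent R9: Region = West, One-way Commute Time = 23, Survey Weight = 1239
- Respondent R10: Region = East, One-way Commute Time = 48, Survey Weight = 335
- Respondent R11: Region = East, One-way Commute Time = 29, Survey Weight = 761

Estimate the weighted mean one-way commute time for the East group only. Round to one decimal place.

East rows: R5, R6, R8, R10, R11
Weighted sum = 58×370 + 58×1060 + 87×656 + 48×335 + 29×761
  = 21460 + 61480 + 57072 + 16080 + 22069 = 178161
Sum of weights = 370 + 1060 + 656 + 335 + 761 = 3182
Weighted mean = 178161 / 3182 = 55.990258

56.0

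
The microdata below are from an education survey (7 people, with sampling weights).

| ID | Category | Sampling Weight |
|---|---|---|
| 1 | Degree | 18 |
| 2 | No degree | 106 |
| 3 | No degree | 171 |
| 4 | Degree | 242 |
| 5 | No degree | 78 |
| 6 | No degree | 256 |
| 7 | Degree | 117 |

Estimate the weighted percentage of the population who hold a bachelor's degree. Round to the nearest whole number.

Sum of weights for 'Degree' = 18 + 242 + 117 = 377
Total weight = 18 + 106 + 171 + 242 + 78 + 256 + 117 = 988
Weighted proportion = 377 / 988 = 0.38157895 → 38.157895%

38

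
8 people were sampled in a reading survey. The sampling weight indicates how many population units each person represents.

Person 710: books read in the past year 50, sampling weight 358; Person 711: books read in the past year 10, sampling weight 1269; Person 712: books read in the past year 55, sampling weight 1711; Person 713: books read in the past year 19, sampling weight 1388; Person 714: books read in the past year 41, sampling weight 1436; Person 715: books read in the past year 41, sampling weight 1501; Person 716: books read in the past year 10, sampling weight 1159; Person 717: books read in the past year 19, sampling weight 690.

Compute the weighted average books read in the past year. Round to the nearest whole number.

31

Weighted sum = 50×358 + 10×1269 + 55×1711 + 19×1388 + 41×1436 + 41×1501 + 10×1159 + 19×690
  = 17900 + 12690 + 94105 + 26372 + 58876 + 61541 + 11590 + 13110 = 296184
Sum of weights = 358 + 1269 + 1711 + 1388 + 1436 + 1501 + 1159 + 690 = 9512
Weighted mean = 296184 / 9512 = 31.137931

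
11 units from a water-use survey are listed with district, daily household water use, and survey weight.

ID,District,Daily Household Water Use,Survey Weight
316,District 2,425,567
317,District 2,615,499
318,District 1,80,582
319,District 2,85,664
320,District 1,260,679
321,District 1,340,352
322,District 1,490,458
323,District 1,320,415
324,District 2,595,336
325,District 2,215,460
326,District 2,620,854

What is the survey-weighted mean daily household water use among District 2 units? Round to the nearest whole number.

District 2 rows: 316, 317, 319, 324, 325, 326
Weighted sum = 425×567 + 615×499 + 85×664 + 595×336 + 215×460 + 620×854
  = 1432600
Sum of weights = 567 + 499 + 664 + 336 + 460 + 854 = 3380
Weighted mean = 1432600 / 3380 = 423.84615

424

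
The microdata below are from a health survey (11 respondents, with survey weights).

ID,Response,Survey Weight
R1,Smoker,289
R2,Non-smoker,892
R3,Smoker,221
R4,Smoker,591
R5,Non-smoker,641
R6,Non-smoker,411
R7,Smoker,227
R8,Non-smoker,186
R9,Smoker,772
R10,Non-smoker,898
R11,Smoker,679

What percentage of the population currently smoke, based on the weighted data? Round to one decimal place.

Sum of weights for 'Smoker' = 289 + 221 + 591 + 227 + 772 + 679 = 2779
Total weight = 289 + 892 + 221 + 591 + 641 + 411 + 227 + 186 + 772 + 898 + 679 = 5807
Weighted proportion = 2779 / 5807 = 0.47856036 → 47.856036%

47.9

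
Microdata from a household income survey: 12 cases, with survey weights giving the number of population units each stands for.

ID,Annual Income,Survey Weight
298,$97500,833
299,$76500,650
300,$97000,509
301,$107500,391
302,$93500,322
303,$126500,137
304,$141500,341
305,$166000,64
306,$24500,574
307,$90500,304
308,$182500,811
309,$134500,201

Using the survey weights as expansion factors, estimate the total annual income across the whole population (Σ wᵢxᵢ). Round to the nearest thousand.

545278000

Weighted total = 97500×833 + 76500×650 + 97000×509 + 107500×391 + 93500×322 + 126500×137 + 141500×341 + 166000×64 + 24500×574 + 90500×304 + 182500×811 + 134500×201
  = 81217500 + 49725000 + 49373000 + 42032500 + 30107000 + 17330500 + 48251500 + 10624000 + 14063000 + 27512000 + 148007500 + 27034500 = 545278000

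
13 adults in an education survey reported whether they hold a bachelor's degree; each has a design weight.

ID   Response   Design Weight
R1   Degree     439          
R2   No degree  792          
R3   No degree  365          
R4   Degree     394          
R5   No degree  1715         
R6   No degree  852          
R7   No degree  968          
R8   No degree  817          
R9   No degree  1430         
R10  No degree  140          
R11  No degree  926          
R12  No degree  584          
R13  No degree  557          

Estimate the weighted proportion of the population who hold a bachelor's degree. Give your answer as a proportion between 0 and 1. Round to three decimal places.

0.083

Sum of weights for 'Degree' = 439 + 394 = 833
Total weight = 9979
Weighted proportion = 833 / 9979 = 0.083475298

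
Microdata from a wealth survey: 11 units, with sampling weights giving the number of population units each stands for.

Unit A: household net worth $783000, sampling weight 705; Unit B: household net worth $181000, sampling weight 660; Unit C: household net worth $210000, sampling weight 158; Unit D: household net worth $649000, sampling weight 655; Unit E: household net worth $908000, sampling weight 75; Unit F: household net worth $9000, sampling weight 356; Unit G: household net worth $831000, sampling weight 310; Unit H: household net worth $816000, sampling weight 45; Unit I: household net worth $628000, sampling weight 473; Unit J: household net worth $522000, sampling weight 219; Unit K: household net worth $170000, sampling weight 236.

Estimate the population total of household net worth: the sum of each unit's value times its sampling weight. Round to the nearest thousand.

1946866000

Weighted total = 783000×705 + 181000×660 + 210000×158 + 649000×655 + 908000×75 + 9000×356 + 831000×310 + 816000×45 + 628000×473 + 522000×219 + 170000×236
  = 552015000 + 119460000 + 33180000 + 425095000 + 68100000 + 3204000 + 257610000 + 36720000 + 297044000 + 114318000 + 40120000 = 1946866000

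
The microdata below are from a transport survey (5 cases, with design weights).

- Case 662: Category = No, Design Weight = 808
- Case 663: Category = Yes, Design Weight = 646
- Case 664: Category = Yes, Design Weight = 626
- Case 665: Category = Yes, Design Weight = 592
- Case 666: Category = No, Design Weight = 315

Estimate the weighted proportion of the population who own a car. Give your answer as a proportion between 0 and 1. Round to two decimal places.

Sum of weights for 'Yes' = 646 + 626 + 592 = 1864
Total weight = 808 + 646 + 626 + 592 + 315 = 2987
Weighted proportion = 1864 / 2987 = 0.6240375

0.62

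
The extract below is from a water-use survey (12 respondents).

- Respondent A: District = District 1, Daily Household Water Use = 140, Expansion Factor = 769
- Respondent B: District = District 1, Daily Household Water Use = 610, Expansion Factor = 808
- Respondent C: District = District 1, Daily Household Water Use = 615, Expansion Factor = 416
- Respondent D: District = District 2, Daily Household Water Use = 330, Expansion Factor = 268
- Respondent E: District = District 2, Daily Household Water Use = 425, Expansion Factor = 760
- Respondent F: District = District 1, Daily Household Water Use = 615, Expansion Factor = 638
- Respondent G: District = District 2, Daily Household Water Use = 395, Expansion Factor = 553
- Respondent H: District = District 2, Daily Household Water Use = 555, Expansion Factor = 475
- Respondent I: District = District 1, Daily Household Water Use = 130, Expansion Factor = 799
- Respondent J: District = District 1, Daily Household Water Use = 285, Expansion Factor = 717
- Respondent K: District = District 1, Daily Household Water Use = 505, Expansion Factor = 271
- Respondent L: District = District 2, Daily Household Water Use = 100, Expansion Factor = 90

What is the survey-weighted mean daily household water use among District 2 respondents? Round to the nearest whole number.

District 2 rows: D, E, G, H, L
Weighted sum = 330×268 + 425×760 + 395×553 + 555×475 + 100×90
  = 88440 + 323000 + 218435 + 263625 + 9000 = 902500
Sum of weights = 268 + 760 + 553 + 475 + 90 = 2146
Weighted mean = 902500 / 2146 = 420.54986

421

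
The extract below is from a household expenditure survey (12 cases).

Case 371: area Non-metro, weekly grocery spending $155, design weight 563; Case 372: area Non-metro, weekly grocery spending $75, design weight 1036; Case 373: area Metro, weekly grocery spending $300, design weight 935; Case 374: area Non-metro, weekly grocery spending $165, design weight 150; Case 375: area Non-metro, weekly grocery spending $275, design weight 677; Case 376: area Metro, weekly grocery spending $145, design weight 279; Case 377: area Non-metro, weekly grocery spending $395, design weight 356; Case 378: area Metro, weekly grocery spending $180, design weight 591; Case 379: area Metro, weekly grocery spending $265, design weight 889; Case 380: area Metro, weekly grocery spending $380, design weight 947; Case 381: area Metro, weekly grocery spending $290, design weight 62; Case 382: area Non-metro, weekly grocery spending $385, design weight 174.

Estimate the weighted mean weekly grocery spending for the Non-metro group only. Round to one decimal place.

Non-metro rows: 371, 372, 374, 375, 377, 382
Weighted sum = 583500
Sum of weights = 563 + 1036 + 150 + 677 + 356 + 174 = 2956
Weighted mean = 583500 / 2956 = 197.39513

197.4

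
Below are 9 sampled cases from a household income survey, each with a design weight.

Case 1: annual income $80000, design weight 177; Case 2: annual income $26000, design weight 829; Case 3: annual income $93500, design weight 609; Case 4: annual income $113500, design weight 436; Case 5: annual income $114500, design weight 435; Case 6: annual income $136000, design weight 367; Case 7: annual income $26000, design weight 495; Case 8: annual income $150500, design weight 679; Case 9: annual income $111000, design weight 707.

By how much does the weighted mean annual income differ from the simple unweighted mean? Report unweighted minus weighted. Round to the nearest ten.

2580

Unweighted sum = 80000 + 26000 + 93500 + 113500 + 114500 + 136000 + 26000 + 150500 + 111000 = 851000
Unweighted mean = 851000 / 9 = 94555.556
Weighted sum = 80000×177 + 26000×829 + 93500×609 + 113500×436 + 114500×435 + 136000×367 + 26000×495 + 150500×679 + 111000×707
  = 14160000 + 21554000 + 56941500 + 49486000 + 49807500 + 49912000 + 12870000 + 102189500 + 78477000 = 435397500
Sum of weights = 177 + 829 + 609 + 436 + 435 + 367 + 495 + 679 + 707 = 4734
Weighted mean = 435397500 / 4734 = 91972.433
Difference (unweighted minus weighted) = 2583.1221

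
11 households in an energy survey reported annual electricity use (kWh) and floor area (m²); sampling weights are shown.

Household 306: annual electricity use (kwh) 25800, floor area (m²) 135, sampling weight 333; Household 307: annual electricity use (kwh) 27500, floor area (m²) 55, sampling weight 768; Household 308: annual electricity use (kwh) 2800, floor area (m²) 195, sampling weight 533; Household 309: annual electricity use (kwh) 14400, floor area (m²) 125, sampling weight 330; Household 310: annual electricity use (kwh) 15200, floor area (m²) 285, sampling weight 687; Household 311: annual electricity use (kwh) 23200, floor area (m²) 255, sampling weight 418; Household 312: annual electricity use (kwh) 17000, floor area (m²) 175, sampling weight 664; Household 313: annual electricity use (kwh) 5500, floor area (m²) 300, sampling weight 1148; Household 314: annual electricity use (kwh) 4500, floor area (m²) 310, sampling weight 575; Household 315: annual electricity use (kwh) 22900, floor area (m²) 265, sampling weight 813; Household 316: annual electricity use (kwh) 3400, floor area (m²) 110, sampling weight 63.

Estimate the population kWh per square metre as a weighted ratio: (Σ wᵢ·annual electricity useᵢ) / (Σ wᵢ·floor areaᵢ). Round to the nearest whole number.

Σ wᵢ·y = 25800×333 + 27500×768 + 2800×533 + 14400×330 + 15200×687 + 23200×418 + 17000×664 + 5500×1148 + 4500×575 + 22900×813 + 3400×63
  = 8591400 + 21120000 + 1492400 + 4752000 + 10442400 + 9697600 + 11288000 + 6314000 + 2587500 + 18617700 + 214200 = 95117200
Σ wᵢ·x = 135×333 + 55×768 + 195×533 + 125×330 + 285×687 + 255×418 + 175×664 + 300×1148 + 310×575 + 265×813 + 110×63
  = 44955 + 42240 + 103935 + 41250 + 195795 + 106590 + 116200 + 344400 + 178250 + 215445 + 6930 = 1395990
Ratio = 95117200 / 1395990 = 68.136018

68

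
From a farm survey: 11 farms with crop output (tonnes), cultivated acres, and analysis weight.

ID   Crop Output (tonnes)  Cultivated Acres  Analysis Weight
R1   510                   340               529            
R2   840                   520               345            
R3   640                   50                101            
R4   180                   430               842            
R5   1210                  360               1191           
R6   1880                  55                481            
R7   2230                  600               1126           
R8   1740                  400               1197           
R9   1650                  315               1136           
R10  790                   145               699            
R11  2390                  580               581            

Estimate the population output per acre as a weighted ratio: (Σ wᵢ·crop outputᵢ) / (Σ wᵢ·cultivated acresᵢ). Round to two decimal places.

Σ wᵢ·y = 510×529 + 840×345 + 640×101 + 180×842 + 1210×1191 + 1880×481 + 2230×1126 + 1740×1197 + 1650×1136 + 790×699 + 2390×581
  = 269790 + 289800 + 64640 + 151560 + 1441110 + 904280 + 2510980 + 2082780 + 1874400 + 552210 + 1388590 = 11530140
Σ wᵢ·x = 340×529 + 520×345 + 50×101 + 430×842 + 360×1191 + 55×481 + 600×1126 + 400×1197 + 315×1136 + 145×699 + 580×581
  = 3132160
Ratio = 11530140 / 3132160 = 3.6812104

3.68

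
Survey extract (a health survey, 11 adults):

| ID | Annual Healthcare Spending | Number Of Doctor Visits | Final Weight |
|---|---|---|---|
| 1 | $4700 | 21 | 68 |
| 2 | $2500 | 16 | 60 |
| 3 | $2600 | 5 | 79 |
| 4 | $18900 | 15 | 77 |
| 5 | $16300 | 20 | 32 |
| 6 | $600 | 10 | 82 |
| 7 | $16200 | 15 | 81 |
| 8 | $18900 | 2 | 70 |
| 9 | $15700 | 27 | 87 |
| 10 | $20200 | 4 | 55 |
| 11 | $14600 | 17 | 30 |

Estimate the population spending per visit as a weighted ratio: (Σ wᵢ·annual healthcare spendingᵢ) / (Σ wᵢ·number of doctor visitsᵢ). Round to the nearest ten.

Σ wᵢ·y = 4700×68 + 2500×60 + 2600×79 + 18900×77 + 16300×32 + 600×82 + 16200×81 + 18900×70 + 15700×87 + 20200×55 + 14600×30
  = 319600 + 150000 + 205400 + 1455300 + 521600 + 49200 + 1312200 + 1323000 + 1365900 + 1111000 + 438000 = 8251200
Σ wᵢ·x = 21×68 + 16×60 + 5×79 + 15×77 + 20×32 + 10×82 + 15×81 + 2×70 + 27×87 + 4×55 + 17×30
  = 1428 + 960 + 395 + 1155 + 640 + 820 + 1215 + 140 + 2349 + 220 + 510 = 9832
Ratio = 8251200 / 9832 = 839.21888

840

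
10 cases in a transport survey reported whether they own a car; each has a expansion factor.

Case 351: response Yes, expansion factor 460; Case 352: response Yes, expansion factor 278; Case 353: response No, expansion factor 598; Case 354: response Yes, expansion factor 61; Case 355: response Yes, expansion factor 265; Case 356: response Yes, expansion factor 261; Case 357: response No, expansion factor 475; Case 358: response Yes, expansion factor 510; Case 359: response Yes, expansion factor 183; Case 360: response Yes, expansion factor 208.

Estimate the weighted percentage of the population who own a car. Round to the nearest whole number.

Sum of weights for 'Yes' = 460 + 278 + 61 + 265 + 261 + 510 + 183 + 208 = 2226
Total weight = 3299
Weighted proportion = 2226 / 3299 = 0.67474992 → 67.474992%

67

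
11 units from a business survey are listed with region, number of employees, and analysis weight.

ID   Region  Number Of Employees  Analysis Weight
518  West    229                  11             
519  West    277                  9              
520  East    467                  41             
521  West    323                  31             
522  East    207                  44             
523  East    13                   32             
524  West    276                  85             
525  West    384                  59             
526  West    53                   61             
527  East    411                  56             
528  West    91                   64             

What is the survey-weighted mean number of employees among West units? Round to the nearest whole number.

West rows: 518, 519, 521, 524, 525, 526, 528
Weighted sum = 229×11 + 277×9 + 323×31 + 276×85 + 384×59 + 53×61 + 91×64
  = 2519 + 2493 + 10013 + 23460 + 22656 + 3233 + 5824 = 70198
Sum of weights = 320
Weighted mean = 70198 / 320 = 219.36875

219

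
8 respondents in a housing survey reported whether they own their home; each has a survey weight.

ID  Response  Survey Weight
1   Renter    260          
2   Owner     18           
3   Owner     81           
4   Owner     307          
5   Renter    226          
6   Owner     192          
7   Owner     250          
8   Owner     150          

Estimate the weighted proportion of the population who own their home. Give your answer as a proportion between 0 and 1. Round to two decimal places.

0.67

Sum of weights for 'Owner' = 18 + 81 + 307 + 192 + 250 + 150 = 998
Total weight = 260 + 18 + 81 + 307 + 226 + 192 + 250 + 150 = 1484
Weighted proportion = 998 / 1484 = 0.67250674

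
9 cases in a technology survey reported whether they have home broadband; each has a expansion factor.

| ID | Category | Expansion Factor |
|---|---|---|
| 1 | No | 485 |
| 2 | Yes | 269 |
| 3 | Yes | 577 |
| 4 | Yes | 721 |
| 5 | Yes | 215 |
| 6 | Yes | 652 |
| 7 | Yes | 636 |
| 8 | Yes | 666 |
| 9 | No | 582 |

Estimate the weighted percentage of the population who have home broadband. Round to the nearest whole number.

78

Sum of weights for 'Yes' = 269 + 577 + 721 + 215 + 652 + 636 + 666 = 3736
Total weight = 485 + 269 + 577 + 721 + 215 + 652 + 636 + 666 + 582 = 4803
Weighted proportion = 3736 / 4803 = 0.77784718 → 77.784718%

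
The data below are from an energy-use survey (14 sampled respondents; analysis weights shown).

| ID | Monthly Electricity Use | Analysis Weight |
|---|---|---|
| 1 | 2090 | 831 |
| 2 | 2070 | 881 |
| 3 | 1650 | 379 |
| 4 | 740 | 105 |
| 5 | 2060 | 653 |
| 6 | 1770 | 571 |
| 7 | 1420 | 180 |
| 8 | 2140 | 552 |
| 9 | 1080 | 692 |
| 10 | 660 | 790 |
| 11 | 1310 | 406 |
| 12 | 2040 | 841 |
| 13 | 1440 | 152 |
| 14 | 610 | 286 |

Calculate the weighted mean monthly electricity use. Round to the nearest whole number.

Weighted sum = 11965840
Sum of weights = 7319
Weighted mean = 11965840 / 7319 = 1634.9009

1635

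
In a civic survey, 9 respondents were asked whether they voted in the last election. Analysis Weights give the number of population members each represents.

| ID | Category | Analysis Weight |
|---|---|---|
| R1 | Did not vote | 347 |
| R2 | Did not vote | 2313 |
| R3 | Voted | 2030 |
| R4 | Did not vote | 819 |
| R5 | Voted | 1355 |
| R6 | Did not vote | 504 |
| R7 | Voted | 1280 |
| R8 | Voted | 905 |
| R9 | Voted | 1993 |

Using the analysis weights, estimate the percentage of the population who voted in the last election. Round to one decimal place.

Sum of weights for 'Voted' = 2030 + 1355 + 1280 + 905 + 1993 = 7563
Total weight = 347 + 2313 + 2030 + 819 + 1355 + 504 + 1280 + 905 + 1993 = 11546
Weighted proportion = 7563 / 11546 = 0.65503205 → 65.503205%

65.5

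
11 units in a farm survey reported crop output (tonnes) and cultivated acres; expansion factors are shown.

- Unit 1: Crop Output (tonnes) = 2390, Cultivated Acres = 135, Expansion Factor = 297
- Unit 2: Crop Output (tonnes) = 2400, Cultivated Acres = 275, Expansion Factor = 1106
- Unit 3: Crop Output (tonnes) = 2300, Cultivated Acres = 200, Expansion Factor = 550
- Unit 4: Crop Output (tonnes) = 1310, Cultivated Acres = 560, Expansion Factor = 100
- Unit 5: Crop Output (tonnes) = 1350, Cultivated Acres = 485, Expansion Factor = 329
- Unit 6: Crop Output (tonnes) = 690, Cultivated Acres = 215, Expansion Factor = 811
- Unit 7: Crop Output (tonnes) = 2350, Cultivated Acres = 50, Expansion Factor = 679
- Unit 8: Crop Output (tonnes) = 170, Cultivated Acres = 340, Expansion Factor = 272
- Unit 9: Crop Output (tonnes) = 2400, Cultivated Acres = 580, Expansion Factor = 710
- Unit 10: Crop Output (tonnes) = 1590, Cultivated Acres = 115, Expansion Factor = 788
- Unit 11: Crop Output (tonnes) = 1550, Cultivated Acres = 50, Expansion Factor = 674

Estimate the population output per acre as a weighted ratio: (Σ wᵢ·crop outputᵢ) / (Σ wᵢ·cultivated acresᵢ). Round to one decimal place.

Σ wᵢ·y = 2390×297 + 2400×1106 + 2300×550 + 1310×100 + 1350×329 + 690×811 + 2350×679 + 170×272 + 2400×710 + 1590×788 + 1550×674
  = 709830 + 2654400 + 1265000 + 131000 + 444150 + 559590 + 1595650 + 46240 + 1704000 + 1252920 + 1044700 = 11407480
Σ wᵢ·x = 135×297 + 275×1106 + 200×550 + 560×100 + 485×329 + 215×811 + 50×679 + 340×272 + 580×710 + 115×788 + 50×674
  = 40095 + 304150 + 110000 + 56000 + 159565 + 174365 + 33950 + 92480 + 411800 + 90620 + 33700 = 1506725
Ratio = 11407480 / 1506725 = 7.5710432

7.6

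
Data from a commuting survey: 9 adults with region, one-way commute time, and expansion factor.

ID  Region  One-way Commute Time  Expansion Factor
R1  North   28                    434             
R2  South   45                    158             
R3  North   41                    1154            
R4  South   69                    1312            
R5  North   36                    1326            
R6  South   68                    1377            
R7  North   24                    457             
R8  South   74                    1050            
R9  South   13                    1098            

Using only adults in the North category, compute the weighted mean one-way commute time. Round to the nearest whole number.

35

North rows: R1, R3, R5, R7
Weighted sum = 28×434 + 41×1154 + 36×1326 + 24×457
  = 118170
Sum of weights = 434 + 1154 + 1326 + 457 = 3371
Weighted mean = 118170 / 3371 = 35.05488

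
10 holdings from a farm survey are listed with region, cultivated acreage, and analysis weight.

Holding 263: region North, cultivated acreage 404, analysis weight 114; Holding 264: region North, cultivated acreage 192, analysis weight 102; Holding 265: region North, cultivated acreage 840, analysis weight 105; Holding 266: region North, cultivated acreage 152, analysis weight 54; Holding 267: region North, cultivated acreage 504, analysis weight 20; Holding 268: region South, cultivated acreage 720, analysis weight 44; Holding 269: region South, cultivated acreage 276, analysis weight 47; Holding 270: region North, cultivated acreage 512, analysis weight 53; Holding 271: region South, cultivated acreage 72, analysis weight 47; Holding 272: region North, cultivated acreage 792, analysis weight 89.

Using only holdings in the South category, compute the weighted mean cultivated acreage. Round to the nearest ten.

South rows: 268, 269, 271
Weighted sum = 720×44 + 276×47 + 72×47
  = 31680 + 12972 + 3384 = 48036
Sum of weights = 44 + 47 + 47 = 138
Weighted mean = 48036 / 138 = 348.08696

350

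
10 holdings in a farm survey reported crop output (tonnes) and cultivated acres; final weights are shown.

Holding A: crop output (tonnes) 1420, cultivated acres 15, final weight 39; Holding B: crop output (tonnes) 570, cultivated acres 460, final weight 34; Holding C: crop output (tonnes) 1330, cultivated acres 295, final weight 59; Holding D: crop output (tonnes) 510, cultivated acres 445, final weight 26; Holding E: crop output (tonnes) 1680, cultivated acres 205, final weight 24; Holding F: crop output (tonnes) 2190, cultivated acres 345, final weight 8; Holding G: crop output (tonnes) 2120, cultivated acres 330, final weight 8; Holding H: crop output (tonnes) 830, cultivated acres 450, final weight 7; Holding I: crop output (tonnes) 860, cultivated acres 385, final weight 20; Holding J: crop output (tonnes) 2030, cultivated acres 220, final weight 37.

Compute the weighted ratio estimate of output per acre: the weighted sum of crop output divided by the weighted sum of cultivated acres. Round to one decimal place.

4.6

Σ wᵢ·y = 339410
Σ wᵢ·x = 15×39 + 460×34 + 295×59 + 445×26 + 205×24 + 345×8 + 330×8 + 450×7 + 385×20 + 220×37
  = 585 + 15640 + 17405 + 11570 + 4920 + 2760 + 2640 + 3150 + 7700 + 8140 = 74510
Ratio = 339410 / 74510 = 4.5552275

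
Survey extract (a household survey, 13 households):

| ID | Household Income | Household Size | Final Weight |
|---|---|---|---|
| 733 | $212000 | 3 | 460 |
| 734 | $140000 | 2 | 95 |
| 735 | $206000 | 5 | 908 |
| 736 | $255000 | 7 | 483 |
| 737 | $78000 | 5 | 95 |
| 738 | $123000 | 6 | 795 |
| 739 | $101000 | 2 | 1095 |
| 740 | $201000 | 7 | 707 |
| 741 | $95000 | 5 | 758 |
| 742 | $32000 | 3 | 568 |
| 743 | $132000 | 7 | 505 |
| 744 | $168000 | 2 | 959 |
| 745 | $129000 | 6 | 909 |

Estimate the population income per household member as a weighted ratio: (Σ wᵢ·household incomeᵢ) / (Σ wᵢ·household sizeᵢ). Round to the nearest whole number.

Σ wᵢ·y = 1214149000
Σ wᵢ·x = 38276
Ratio = 1214149000 / 38276 = 31720.896

31721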